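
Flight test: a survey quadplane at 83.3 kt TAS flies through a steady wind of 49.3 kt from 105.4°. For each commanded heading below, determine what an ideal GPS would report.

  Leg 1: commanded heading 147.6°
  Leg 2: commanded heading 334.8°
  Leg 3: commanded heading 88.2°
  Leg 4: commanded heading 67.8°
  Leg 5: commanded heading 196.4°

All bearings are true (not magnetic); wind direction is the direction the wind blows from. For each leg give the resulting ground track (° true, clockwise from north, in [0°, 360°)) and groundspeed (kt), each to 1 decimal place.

Leg 1: track=182.9°, groundspeed=57.3 kt
Leg 2: track=316.8°, groundspeed=121.3 kt
Leg 3: track=66.3°, groundspeed=39.0 kt
Leg 4: track=33.6°, groundspeed=53.5 kt
Leg 5: track=226.8°, groundspeed=97.5 kt

Leg 1: heading 147.6°; drift +35.3° → track 182.9°, groundspeed 57.3 kt
Leg 2: heading 334.8°; drift -18.0° → track 316.8°, groundspeed 121.3 kt
Leg 3: heading 88.2°; drift -21.9° → track 66.3°, groundspeed 39.0 kt
Leg 4: heading 67.8°; drift -34.2° → track 33.6°, groundspeed 53.5 kt
Leg 5: heading 196.4°; drift +30.4° → track 226.8°, groundspeed 97.5 kt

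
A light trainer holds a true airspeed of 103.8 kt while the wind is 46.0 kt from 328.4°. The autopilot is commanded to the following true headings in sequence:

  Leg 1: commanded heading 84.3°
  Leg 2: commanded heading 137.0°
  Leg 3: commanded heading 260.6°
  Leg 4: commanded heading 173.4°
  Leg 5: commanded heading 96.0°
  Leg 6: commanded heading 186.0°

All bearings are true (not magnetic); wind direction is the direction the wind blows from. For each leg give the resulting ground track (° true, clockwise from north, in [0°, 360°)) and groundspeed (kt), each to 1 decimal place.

Leg 1: track=102.8°, groundspeed=130.6 kt
Leg 2: track=140.5°, groundspeed=149.2 kt
Leg 3: track=234.4°, groundspeed=96.3 kt
Leg 4: track=165.8°, groundspeed=146.8 kt
Leg 5: track=111.4°, groundspeed=136.8 kt
Leg 6: track=174.7°, groundspeed=143.0 kt

Leg 1: heading 84.3°; drift +18.5° → track 102.8°, groundspeed 130.6 kt
Leg 2: heading 137.0°; drift +3.5° → track 140.5°, groundspeed 149.2 kt
Leg 3: heading 260.6°; drift -26.2° → track 234.4°, groundspeed 96.3 kt
Leg 4: heading 173.4°; drift -7.6° → track 165.8°, groundspeed 146.8 kt
Leg 5: heading 96.0°; drift +15.4° → track 111.4°, groundspeed 136.8 kt
Leg 6: heading 186.0°; drift -11.3° → track 174.7°, groundspeed 143.0 kt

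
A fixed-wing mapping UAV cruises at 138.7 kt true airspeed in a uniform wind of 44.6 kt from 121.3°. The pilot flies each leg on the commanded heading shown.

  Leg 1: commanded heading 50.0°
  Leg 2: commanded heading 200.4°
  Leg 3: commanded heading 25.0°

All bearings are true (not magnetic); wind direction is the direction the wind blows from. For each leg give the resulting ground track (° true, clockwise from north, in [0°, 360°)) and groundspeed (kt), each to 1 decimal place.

Leg 1: heading 50.0°; drift -18.8° → track 31.2°, groundspeed 131.4 kt
Leg 2: heading 200.4°; drift +18.6° → track 219.0°, groundspeed 137.4 kt
Leg 3: heading 25.0°; drift -17.2° → track 7.8°, groundspeed 150.3 kt

Leg 1: track=31.2°, groundspeed=131.4 kt
Leg 2: track=219.0°, groundspeed=137.4 kt
Leg 3: track=7.8°, groundspeed=150.3 kt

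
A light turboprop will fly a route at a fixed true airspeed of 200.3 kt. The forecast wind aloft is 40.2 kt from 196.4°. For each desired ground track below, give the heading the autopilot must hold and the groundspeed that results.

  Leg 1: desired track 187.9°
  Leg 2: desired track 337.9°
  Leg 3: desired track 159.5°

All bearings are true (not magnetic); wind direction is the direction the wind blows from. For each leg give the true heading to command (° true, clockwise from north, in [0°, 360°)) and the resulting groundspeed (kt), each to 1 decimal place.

Leg 1: heading=189.6°, groundspeed=160.5 kt
Leg 2: heading=330.7°, groundspeed=230.2 kt
Leg 3: heading=166.4°, groundspeed=166.7 kt

Leg 1: desired track 187.9°; wind correction +1.7° → command heading 189.6°, groundspeed 160.5 kt
Leg 2: desired track 337.9°; wind correction -7.2° → command heading 330.7°, groundspeed 230.2 kt
Leg 3: desired track 159.5°; wind correction +6.9° → command heading 166.4°, groundspeed 166.7 kt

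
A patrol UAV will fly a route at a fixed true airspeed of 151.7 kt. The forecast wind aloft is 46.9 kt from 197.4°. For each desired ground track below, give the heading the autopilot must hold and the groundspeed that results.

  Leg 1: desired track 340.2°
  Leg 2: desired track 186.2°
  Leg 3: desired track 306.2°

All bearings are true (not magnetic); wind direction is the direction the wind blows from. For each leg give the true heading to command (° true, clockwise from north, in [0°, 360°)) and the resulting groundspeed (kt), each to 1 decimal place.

Leg 1: heading=329.4°, groundspeed=186.4 kt
Leg 2: heading=189.6°, groundspeed=105.4 kt
Leg 3: heading=289.2°, groundspeed=160.2 kt

Leg 1: desired track 340.2°; wind correction -10.8° → command heading 329.4°, groundspeed 186.4 kt
Leg 2: desired track 186.2°; wind correction +3.4° → command heading 189.6°, groundspeed 105.4 kt
Leg 3: desired track 306.2°; wind correction -17.0° → command heading 289.2°, groundspeed 160.2 kt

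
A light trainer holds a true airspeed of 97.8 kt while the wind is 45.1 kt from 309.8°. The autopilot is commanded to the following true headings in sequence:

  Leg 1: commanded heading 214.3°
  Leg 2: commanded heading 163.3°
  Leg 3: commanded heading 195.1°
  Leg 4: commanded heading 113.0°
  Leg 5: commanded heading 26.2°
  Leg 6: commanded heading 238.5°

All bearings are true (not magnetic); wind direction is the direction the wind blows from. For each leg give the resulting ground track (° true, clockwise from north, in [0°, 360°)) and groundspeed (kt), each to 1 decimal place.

Leg 1: heading 214.3°; drift -23.7° → track 190.6°, groundspeed 111.6 kt
Leg 2: heading 163.3°; drift -10.4° → track 152.9°, groundspeed 137.7 kt
Leg 3: heading 195.1°; drift -19.4° → track 175.7°, groundspeed 123.6 kt
Leg 4: heading 113.0°; drift +5.3° → track 118.3°, groundspeed 141.6 kt
Leg 5: heading 26.2°; drift +26.7° → track 52.9°, groundspeed 97.6 kt
Leg 6: heading 238.5°; drift -27.1° → track 211.4°, groundspeed 93.7 kt

Leg 1: track=190.6°, groundspeed=111.6 kt
Leg 2: track=152.9°, groundspeed=137.7 kt
Leg 3: track=175.7°, groundspeed=123.6 kt
Leg 4: track=118.3°, groundspeed=141.6 kt
Leg 5: track=52.9°, groundspeed=97.6 kt
Leg 6: track=211.4°, groundspeed=93.7 kt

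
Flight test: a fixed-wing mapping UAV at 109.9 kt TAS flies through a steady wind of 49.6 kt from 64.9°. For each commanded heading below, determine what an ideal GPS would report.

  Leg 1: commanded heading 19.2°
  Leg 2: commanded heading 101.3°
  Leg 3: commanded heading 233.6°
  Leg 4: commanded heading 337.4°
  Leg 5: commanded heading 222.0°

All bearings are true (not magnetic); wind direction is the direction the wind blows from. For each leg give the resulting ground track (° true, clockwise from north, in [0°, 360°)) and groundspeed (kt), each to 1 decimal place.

Leg 1: track=353.9°, groundspeed=83.2 kt
Leg 2: track=124.1°, groundspeed=75.9 kt
Leg 3: track=237.1°, groundspeed=158.8 kt
Leg 4: track=312.7°, groundspeed=118.6 kt
Leg 5: track=229.1°, groundspeed=156.8 kt

Leg 1: heading 19.2°; drift -25.3° → track 353.9°, groundspeed 83.2 kt
Leg 2: heading 101.3°; drift +22.8° → track 124.1°, groundspeed 75.9 kt
Leg 3: heading 233.6°; drift +3.5° → track 237.1°, groundspeed 158.8 kt
Leg 4: heading 337.4°; drift -24.7° → track 312.7°, groundspeed 118.6 kt
Leg 5: heading 222.0°; drift +7.1° → track 229.1°, groundspeed 156.8 kt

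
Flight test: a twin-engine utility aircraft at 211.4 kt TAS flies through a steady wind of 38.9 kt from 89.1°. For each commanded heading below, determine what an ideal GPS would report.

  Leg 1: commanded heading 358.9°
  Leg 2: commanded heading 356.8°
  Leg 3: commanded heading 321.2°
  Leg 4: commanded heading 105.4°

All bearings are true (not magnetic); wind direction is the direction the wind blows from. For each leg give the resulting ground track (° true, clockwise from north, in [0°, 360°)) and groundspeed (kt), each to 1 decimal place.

Leg 1: heading 358.9°; drift -10.4° → track 348.5°, groundspeed 215.1 kt
Leg 2: heading 356.8°; drift -10.3° → track 346.5°, groundspeed 216.5 kt
Leg 3: heading 321.2°; drift -7.4° → track 313.8°, groundspeed 237.3 kt
Leg 4: heading 105.4°; drift +3.6° → track 109.0°, groundspeed 174.4 kt

Leg 1: track=348.5°, groundspeed=215.1 kt
Leg 2: track=346.5°, groundspeed=216.5 kt
Leg 3: track=313.8°, groundspeed=237.3 kt
Leg 4: track=109.0°, groundspeed=174.4 kt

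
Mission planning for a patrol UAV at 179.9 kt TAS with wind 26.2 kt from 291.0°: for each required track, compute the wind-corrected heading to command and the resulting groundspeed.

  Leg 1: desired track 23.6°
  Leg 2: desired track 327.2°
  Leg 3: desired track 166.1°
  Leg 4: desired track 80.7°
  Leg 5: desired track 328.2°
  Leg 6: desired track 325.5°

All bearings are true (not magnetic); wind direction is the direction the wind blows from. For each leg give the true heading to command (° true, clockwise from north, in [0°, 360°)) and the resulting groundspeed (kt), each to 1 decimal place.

Leg 1: heading=15.2°, groundspeed=179.2 kt
Leg 2: heading=322.3°, groundspeed=158.1 kt
Leg 3: heading=173.0°, groundspeed=193.6 kt
Leg 4: heading=76.5°, groundspeed=202.0 kt
Leg 5: heading=323.1°, groundspeed=158.3 kt
Leg 6: heading=320.8°, groundspeed=157.7 kt

Leg 1: desired track 23.6°; wind correction -8.4° → command heading 15.2°, groundspeed 179.2 kt
Leg 2: desired track 327.2°; wind correction -4.9° → command heading 322.3°, groundspeed 158.1 kt
Leg 3: desired track 166.1°; wind correction +6.9° → command heading 173.0°, groundspeed 193.6 kt
Leg 4: desired track 80.7°; wind correction -4.2° → command heading 76.5°, groundspeed 202.0 kt
Leg 5: desired track 328.2°; wind correction -5.1° → command heading 323.1°, groundspeed 158.3 kt
Leg 6: desired track 325.5°; wind correction -4.7° → command heading 320.8°, groundspeed 157.7 kt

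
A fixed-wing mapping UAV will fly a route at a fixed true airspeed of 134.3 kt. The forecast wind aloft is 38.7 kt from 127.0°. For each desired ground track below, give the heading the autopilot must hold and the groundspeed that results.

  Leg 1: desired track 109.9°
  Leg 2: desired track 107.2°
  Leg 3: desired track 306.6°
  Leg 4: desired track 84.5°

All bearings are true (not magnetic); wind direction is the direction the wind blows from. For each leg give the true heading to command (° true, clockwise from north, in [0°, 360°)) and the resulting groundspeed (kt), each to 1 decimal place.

Leg 1: desired track 109.9°; wind correction +4.9° → command heading 114.8°, groundspeed 96.8 kt
Leg 2: desired track 107.2°; wind correction +5.6° → command heading 112.8°, groundspeed 97.2 kt
Leg 3: desired track 306.6°; wind correction -0.1° → command heading 306.5°, groundspeed 173.0 kt
Leg 4: desired track 84.5°; wind correction +11.2° → command heading 95.7°, groundspeed 103.2 kt

Leg 1: heading=114.8°, groundspeed=96.8 kt
Leg 2: heading=112.8°, groundspeed=97.2 kt
Leg 3: heading=306.5°, groundspeed=173.0 kt
Leg 4: heading=95.7°, groundspeed=103.2 kt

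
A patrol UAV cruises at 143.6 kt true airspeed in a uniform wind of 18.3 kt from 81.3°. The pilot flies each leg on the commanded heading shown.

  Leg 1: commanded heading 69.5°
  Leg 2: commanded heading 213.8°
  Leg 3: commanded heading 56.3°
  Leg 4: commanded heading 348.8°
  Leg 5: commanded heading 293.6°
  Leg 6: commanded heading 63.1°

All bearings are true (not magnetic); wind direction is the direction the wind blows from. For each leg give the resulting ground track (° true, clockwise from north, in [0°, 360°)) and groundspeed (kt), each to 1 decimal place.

Leg 1: heading 69.5°; drift -1.7° → track 67.8°, groundspeed 125.7 kt
Leg 2: heading 213.8°; drift +4.9° → track 218.7°, groundspeed 156.5 kt
Leg 3: heading 56.3°; drift -3.5° → track 52.8°, groundspeed 127.2 kt
Leg 4: heading 348.8°; drift -7.2° → track 341.6°, groundspeed 145.6 kt
Leg 5: heading 293.6°; drift -3.5° → track 290.1°, groundspeed 159.4 kt
Leg 6: heading 63.1°; drift -2.6° → track 60.5°, groundspeed 126.3 kt

Leg 1: track=67.8°, groundspeed=125.7 kt
Leg 2: track=218.7°, groundspeed=156.5 kt
Leg 3: track=52.8°, groundspeed=127.2 kt
Leg 4: track=341.6°, groundspeed=145.6 kt
Leg 5: track=290.1°, groundspeed=159.4 kt
Leg 6: track=60.5°, groundspeed=126.3 kt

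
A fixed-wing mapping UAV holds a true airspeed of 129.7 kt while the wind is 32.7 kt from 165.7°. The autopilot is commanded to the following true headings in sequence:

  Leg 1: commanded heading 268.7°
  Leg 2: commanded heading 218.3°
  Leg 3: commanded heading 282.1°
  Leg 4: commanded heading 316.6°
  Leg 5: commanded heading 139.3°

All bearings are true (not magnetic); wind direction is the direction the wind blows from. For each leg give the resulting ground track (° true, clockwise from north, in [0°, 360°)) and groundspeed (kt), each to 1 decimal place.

Leg 1: track=281.8°, groundspeed=140.7 kt
Leg 2: track=231.6°, groundspeed=112.9 kt
Leg 3: track=293.6°, groundspeed=147.2 kt
Leg 4: track=322.3°, groundspeed=159.1 kt
Leg 5: track=131.1°, groundspeed=101.5 kt

Leg 1: heading 268.7°; drift +13.1° → track 281.8°, groundspeed 140.7 kt
Leg 2: heading 218.3°; drift +13.3° → track 231.6°, groundspeed 112.9 kt
Leg 3: heading 282.1°; drift +11.5° → track 293.6°, groundspeed 147.2 kt
Leg 4: heading 316.6°; drift +5.7° → track 322.3°, groundspeed 159.1 kt
Leg 5: heading 139.3°; drift -8.2° → track 131.1°, groundspeed 101.5 kt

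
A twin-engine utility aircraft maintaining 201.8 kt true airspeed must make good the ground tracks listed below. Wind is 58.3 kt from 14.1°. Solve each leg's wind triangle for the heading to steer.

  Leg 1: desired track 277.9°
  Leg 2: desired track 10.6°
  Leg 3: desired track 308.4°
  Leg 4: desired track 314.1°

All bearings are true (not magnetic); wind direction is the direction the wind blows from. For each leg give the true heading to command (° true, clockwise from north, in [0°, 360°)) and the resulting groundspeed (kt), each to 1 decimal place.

Leg 1: desired track 277.9°; wind correction +16.7° → command heading 294.6°, groundspeed 199.6 kt
Leg 2: desired track 10.6°; wind correction +1.0° → command heading 11.6°, groundspeed 143.6 kt
Leg 3: desired track 308.4°; wind correction +15.3° → command heading 323.7°, groundspeed 170.7 kt
Leg 4: desired track 314.1°; wind correction +14.5° → command heading 328.6°, groundspeed 166.2 kt

Leg 1: heading=294.6°, groundspeed=199.6 kt
Leg 2: heading=11.6°, groundspeed=143.6 kt
Leg 3: heading=323.7°, groundspeed=170.7 kt
Leg 4: heading=328.6°, groundspeed=166.2 kt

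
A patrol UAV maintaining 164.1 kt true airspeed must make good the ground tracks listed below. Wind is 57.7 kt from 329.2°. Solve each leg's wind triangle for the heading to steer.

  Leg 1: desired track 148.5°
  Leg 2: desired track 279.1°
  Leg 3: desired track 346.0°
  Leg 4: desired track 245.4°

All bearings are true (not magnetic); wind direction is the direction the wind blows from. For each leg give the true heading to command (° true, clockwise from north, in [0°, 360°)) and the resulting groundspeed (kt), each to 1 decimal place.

Leg 1: desired track 148.5°; wind correction -0.2° → command heading 148.3°, groundspeed 221.8 kt
Leg 2: desired track 279.1°; wind correction +15.6° → command heading 294.7°, groundspeed 121.0 kt
Leg 3: desired track 346.0°; wind correction -5.8° → command heading 340.2°, groundspeed 108.0 kt
Leg 4: desired track 245.4°; wind correction +20.5° → command heading 265.9°, groundspeed 147.5 kt

Leg 1: heading=148.3°, groundspeed=221.8 kt
Leg 2: heading=294.7°, groundspeed=121.0 kt
Leg 3: heading=340.2°, groundspeed=108.0 kt
Leg 4: heading=265.9°, groundspeed=147.5 kt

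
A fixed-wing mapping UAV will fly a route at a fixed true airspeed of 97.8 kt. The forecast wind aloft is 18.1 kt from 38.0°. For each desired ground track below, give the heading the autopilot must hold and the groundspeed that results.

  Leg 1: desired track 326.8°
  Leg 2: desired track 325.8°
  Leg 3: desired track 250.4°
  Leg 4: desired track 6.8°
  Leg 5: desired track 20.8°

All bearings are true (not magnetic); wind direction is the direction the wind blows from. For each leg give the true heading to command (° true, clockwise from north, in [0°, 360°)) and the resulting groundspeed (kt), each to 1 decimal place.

Leg 1: desired track 326.8°; wind correction +10.1° → command heading 336.9°, groundspeed 90.5 kt
Leg 2: desired track 325.8°; wind correction +10.1° → command heading 335.9°, groundspeed 90.7 kt
Leg 3: desired track 250.4°; wind correction +5.7° → command heading 256.1°, groundspeed 112.6 kt
Leg 4: desired track 6.8°; wind correction +5.5° → command heading 12.3°, groundspeed 81.9 kt
Leg 5: desired track 20.8°; wind correction +3.1° → command heading 23.9°, groundspeed 80.4 kt

Leg 1: heading=336.9°, groundspeed=90.5 kt
Leg 2: heading=335.9°, groundspeed=90.7 kt
Leg 3: heading=256.1°, groundspeed=112.6 kt
Leg 4: heading=12.3°, groundspeed=81.9 kt
Leg 5: heading=23.9°, groundspeed=80.4 kt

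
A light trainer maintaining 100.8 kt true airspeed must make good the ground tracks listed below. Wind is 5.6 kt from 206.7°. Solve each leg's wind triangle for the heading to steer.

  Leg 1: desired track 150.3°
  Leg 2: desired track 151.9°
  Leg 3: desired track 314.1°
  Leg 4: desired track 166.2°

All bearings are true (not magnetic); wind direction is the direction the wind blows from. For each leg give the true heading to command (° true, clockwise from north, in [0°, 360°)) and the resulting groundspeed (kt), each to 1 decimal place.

Leg 1: desired track 150.3°; wind correction +2.7° → command heading 153.0°, groundspeed 97.6 kt
Leg 2: desired track 151.9°; wind correction +2.6° → command heading 154.5°, groundspeed 97.5 kt
Leg 3: desired track 314.1°; wind correction -3.0° → command heading 311.1°, groundspeed 102.3 kt
Leg 4: desired track 166.2°; wind correction +2.1° → command heading 168.3°, groundspeed 96.5 kt

Leg 1: heading=153.0°, groundspeed=97.6 kt
Leg 2: heading=154.5°, groundspeed=97.5 kt
Leg 3: heading=311.1°, groundspeed=102.3 kt
Leg 4: heading=168.3°, groundspeed=96.5 kt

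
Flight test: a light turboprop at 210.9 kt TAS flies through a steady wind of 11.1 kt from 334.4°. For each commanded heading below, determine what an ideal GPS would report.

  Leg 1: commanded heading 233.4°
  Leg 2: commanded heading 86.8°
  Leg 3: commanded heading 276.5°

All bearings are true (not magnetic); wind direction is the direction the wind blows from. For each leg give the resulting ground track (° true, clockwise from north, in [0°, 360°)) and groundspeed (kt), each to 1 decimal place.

Leg 1: track=230.5°, groundspeed=213.3 kt
Leg 2: track=89.5°, groundspeed=215.4 kt
Leg 3: track=273.9°, groundspeed=205.2 kt

Leg 1: heading 233.4°; drift -2.9° → track 230.5°, groundspeed 213.3 kt
Leg 2: heading 86.8°; drift +2.7° → track 89.5°, groundspeed 215.4 kt
Leg 3: heading 276.5°; drift -2.6° → track 273.9°, groundspeed 205.2 kt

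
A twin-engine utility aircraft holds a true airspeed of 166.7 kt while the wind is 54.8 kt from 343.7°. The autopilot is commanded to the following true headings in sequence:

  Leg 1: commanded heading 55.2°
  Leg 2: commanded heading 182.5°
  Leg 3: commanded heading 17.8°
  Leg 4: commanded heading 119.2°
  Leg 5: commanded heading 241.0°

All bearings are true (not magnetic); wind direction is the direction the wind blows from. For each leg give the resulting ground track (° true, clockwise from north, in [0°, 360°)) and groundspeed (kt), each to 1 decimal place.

Leg 1: track=74.4°, groundspeed=158.1 kt
Leg 2: track=177.9°, groundspeed=219.3 kt
Leg 3: track=32.0°, groundspeed=125.2 kt
Leg 4: track=129.8°, groundspeed=209.3 kt
Leg 5: track=224.3°, groundspeed=186.6 kt

Leg 1: heading 55.2°; drift +19.2° → track 74.4°, groundspeed 158.1 kt
Leg 2: heading 182.5°; drift -4.6° → track 177.9°, groundspeed 219.3 kt
Leg 3: heading 17.8°; drift +14.2° → track 32.0°, groundspeed 125.2 kt
Leg 4: heading 119.2°; drift +10.6° → track 129.8°, groundspeed 209.3 kt
Leg 5: heading 241.0°; drift -16.7° → track 224.3°, groundspeed 186.6 kt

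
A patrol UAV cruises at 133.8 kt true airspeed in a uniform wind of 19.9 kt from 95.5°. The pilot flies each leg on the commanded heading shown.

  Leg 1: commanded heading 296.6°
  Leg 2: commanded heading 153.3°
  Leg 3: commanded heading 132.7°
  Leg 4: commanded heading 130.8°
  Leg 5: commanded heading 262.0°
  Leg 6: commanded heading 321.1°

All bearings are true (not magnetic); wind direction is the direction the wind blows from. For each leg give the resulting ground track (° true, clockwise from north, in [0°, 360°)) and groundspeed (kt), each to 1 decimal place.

Leg 1: track=293.9°, groundspeed=152.5 kt
Leg 2: track=161.1°, groundspeed=124.3 kt
Leg 3: track=138.5°, groundspeed=118.6 kt
Leg 4: track=136.4°, groundspeed=118.1 kt
Leg 5: track=263.7°, groundspeed=153.2 kt
Leg 6: track=315.6°, groundspeed=148.4 kt

Leg 1: heading 296.6°; drift -2.7° → track 293.9°, groundspeed 152.5 kt
Leg 2: heading 153.3°; drift +7.8° → track 161.1°, groundspeed 124.3 kt
Leg 3: heading 132.7°; drift +5.8° → track 138.5°, groundspeed 118.6 kt
Leg 4: heading 130.8°; drift +5.6° → track 136.4°, groundspeed 118.1 kt
Leg 5: heading 262.0°; drift +1.7° → track 263.7°, groundspeed 153.2 kt
Leg 6: heading 321.1°; drift -5.5° → track 315.6°, groundspeed 148.4 kt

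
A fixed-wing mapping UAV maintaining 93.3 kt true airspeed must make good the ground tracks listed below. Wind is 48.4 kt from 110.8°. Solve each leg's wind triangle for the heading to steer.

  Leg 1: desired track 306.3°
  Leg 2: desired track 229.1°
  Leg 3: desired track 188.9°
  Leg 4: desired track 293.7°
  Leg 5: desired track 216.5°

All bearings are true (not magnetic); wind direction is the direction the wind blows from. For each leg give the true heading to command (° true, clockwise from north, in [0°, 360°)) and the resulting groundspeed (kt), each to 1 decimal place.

Leg 1: heading=314.3°, groundspeed=139.0 kt
Leg 2: heading=201.9°, groundspeed=105.9 kt
Leg 3: heading=158.4°, groundspeed=70.4 kt
Leg 4: heading=295.2°, groundspeed=141.6 kt
Leg 5: heading=186.5°, groundspeed=93.9 kt

Leg 1: desired track 306.3°; wind correction +8.0° → command heading 314.3°, groundspeed 139.0 kt
Leg 2: desired track 229.1°; wind correction -27.2° → command heading 201.9°, groundspeed 105.9 kt
Leg 3: desired track 188.9°; wind correction -30.5° → command heading 158.4°, groundspeed 70.4 kt
Leg 4: desired track 293.7°; wind correction +1.5° → command heading 295.2°, groundspeed 141.6 kt
Leg 5: desired track 216.5°; wind correction -30.0° → command heading 186.5°, groundspeed 93.9 kt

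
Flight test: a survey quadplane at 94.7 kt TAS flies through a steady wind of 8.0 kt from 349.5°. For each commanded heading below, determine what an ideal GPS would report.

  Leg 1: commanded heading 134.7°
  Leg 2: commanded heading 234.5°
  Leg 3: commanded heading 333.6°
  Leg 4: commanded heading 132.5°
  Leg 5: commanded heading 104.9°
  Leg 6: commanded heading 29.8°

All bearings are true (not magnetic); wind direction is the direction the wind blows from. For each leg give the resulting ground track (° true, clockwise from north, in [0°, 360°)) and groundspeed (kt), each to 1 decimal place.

Leg 1: heading 134.7°; drift +2.6° → track 137.3°, groundspeed 101.4 kt
Leg 2: heading 234.5°; drift -4.2° → track 230.3°, groundspeed 98.3 kt
Leg 3: heading 333.6°; drift -1.4° → track 332.2°, groundspeed 87.0 kt
Leg 4: heading 132.5°; drift +2.7° → track 135.2°, groundspeed 101.2 kt
Leg 5: heading 104.9°; drift +4.2° → track 109.1°, groundspeed 98.4 kt
Leg 6: heading 29.8°; drift +3.3° → track 33.1°, groundspeed 88.7 kt

Leg 1: track=137.3°, groundspeed=101.4 kt
Leg 2: track=230.3°, groundspeed=98.3 kt
Leg 3: track=332.2°, groundspeed=87.0 kt
Leg 4: track=135.2°, groundspeed=101.2 kt
Leg 5: track=109.1°, groundspeed=98.4 kt
Leg 6: track=33.1°, groundspeed=88.7 kt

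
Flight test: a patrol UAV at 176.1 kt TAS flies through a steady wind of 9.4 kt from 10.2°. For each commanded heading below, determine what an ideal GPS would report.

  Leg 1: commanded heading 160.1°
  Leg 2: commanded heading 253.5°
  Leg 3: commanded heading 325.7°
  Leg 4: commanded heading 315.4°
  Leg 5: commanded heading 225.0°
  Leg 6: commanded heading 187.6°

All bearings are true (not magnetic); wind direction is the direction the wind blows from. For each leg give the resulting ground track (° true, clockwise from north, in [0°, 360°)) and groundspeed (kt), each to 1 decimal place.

Leg 1: track=161.6°, groundspeed=184.3 kt
Leg 2: track=250.8°, groundspeed=180.5 kt
Leg 3: track=323.5°, groundspeed=169.5 kt
Leg 4: track=312.8°, groundspeed=170.9 kt
Leg 5: track=223.3°, groundspeed=183.9 kt
Leg 6: track=187.7°, groundspeed=185.5 kt

Leg 1: heading 160.1°; drift +1.5° → track 161.6°, groundspeed 184.3 kt
Leg 2: heading 253.5°; drift -2.7° → track 250.8°, groundspeed 180.5 kt
Leg 3: heading 325.7°; drift -2.2° → track 323.5°, groundspeed 169.5 kt
Leg 4: heading 315.4°; drift -2.6° → track 312.8°, groundspeed 170.9 kt
Leg 5: heading 225.0°; drift -1.7° → track 223.3°, groundspeed 183.9 kt
Leg 6: heading 187.6°; drift +0.1° → track 187.7°, groundspeed 185.5 kt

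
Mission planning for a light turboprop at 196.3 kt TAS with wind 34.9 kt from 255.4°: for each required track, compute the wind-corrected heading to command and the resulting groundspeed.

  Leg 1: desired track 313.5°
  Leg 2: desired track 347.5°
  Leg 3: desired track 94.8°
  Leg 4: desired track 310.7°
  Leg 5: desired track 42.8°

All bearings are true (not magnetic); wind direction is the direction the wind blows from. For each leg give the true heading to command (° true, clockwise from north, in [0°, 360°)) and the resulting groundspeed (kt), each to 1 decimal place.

Leg 1: desired track 313.5°; wind correction -8.7° → command heading 304.8°, groundspeed 175.6 kt
Leg 2: desired track 347.5°; wind correction -10.2° → command heading 337.3°, groundspeed 194.5 kt
Leg 3: desired track 94.8°; wind correction +3.4° → command heading 98.2°, groundspeed 228.9 kt
Leg 4: desired track 310.7°; wind correction -8.4° → command heading 302.3°, groundspeed 174.3 kt
Leg 5: desired track 42.8°; wind correction -5.5° → command heading 37.3°, groundspeed 224.8 kt

Leg 1: heading=304.8°, groundspeed=175.6 kt
Leg 2: heading=337.3°, groundspeed=194.5 kt
Leg 3: heading=98.2°, groundspeed=228.9 kt
Leg 4: heading=302.3°, groundspeed=174.3 kt
Leg 5: heading=37.3°, groundspeed=224.8 kt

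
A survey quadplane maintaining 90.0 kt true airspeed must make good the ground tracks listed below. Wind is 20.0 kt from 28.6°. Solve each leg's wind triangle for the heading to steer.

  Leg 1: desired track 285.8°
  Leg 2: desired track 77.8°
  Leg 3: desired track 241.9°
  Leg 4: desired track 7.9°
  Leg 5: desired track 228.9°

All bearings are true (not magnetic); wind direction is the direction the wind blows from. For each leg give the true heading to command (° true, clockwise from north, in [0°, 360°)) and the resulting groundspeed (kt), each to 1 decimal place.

Leg 1: heading=298.3°, groundspeed=92.3 kt
Leg 2: heading=68.1°, groundspeed=75.6 kt
Leg 3: heading=248.9°, groundspeed=106.0 kt
Leg 4: heading=12.4°, groundspeed=71.0 kt
Leg 5: heading=233.3°, groundspeed=108.5 kt

Leg 1: desired track 285.8°; wind correction +12.5° → command heading 298.3°, groundspeed 92.3 kt
Leg 2: desired track 77.8°; wind correction -9.7° → command heading 68.1°, groundspeed 75.6 kt
Leg 3: desired track 241.9°; wind correction +7.0° → command heading 248.9°, groundspeed 106.0 kt
Leg 4: desired track 7.9°; wind correction +4.5° → command heading 12.4°, groundspeed 71.0 kt
Leg 5: desired track 228.9°; wind correction +4.4° → command heading 233.3°, groundspeed 108.5 kt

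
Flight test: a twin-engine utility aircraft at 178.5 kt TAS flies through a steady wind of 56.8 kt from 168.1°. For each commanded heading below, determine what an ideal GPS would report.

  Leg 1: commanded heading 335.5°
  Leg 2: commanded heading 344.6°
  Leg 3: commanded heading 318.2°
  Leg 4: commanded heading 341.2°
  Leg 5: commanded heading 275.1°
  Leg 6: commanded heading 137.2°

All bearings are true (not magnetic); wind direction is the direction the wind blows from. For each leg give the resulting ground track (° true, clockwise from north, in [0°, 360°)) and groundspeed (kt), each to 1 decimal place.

Leg 1: heading 335.5°; drift +3.0° → track 338.5°, groundspeed 234.3 kt
Leg 2: heading 344.6°; drift +0.8° → track 345.4°, groundspeed 235.2 kt
Leg 3: heading 318.2°; drift +7.1° → track 325.3°, groundspeed 229.5 kt
Leg 4: heading 341.2°; drift +1.7° → track 342.9°, groundspeed 235.0 kt
Leg 5: heading 275.1°; drift +15.6° → track 290.7°, groundspeed 202.5 kt
Leg 6: heading 137.2°; drift -12.7° → track 124.5°, groundspeed 133.0 kt

Leg 1: track=338.5°, groundspeed=234.3 kt
Leg 2: track=345.4°, groundspeed=235.2 kt
Leg 3: track=325.3°, groundspeed=229.5 kt
Leg 4: track=342.9°, groundspeed=235.0 kt
Leg 5: track=290.7°, groundspeed=202.5 kt
Leg 6: track=124.5°, groundspeed=133.0 kt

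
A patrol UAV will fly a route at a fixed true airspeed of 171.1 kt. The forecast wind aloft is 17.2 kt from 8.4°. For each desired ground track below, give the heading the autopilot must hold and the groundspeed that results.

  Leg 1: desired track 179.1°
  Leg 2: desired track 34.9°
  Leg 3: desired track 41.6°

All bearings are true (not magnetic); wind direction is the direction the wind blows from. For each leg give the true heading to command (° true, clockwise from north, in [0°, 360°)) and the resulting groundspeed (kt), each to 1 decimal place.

Leg 1: heading=178.2°, groundspeed=188.1 kt
Leg 2: heading=32.3°, groundspeed=155.5 kt
Leg 3: heading=38.4°, groundspeed=156.4 kt

Leg 1: desired track 179.1°; wind correction -0.9° → command heading 178.2°, groundspeed 188.1 kt
Leg 2: desired track 34.9°; wind correction -2.6° → command heading 32.3°, groundspeed 155.5 kt
Leg 3: desired track 41.6°; wind correction -3.2° → command heading 38.4°, groundspeed 156.4 kt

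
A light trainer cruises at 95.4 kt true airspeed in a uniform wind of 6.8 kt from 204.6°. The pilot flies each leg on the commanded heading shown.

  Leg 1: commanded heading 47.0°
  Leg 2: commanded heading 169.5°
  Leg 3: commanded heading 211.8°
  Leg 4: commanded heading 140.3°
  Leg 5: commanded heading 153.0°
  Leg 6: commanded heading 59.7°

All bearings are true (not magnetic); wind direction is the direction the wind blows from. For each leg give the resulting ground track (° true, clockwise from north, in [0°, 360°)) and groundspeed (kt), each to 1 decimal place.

Leg 1: track=45.5°, groundspeed=101.7 kt
Leg 2: track=167.0°, groundspeed=89.9 kt
Leg 3: track=212.4°, groundspeed=88.7 kt
Leg 4: track=136.5°, groundspeed=92.7 kt
Leg 5: track=149.7°, groundspeed=91.3 kt
Leg 6: track=57.5°, groundspeed=101.0 kt

Leg 1: heading 47.0°; drift -1.5° → track 45.5°, groundspeed 101.7 kt
Leg 2: heading 169.5°; drift -2.5° → track 167.0°, groundspeed 89.9 kt
Leg 3: heading 211.8°; drift +0.6° → track 212.4°, groundspeed 88.7 kt
Leg 4: heading 140.3°; drift -3.8° → track 136.5°, groundspeed 92.7 kt
Leg 5: heading 153.0°; drift -3.3° → track 149.7°, groundspeed 91.3 kt
Leg 6: heading 59.7°; drift -2.2° → track 57.5°, groundspeed 101.0 kt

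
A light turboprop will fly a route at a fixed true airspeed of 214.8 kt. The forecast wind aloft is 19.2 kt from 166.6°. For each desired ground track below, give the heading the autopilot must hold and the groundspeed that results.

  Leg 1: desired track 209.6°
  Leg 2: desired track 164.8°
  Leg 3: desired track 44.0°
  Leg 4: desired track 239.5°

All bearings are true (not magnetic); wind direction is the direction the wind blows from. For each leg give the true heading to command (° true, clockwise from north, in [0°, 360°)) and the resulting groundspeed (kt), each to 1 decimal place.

Leg 1: heading=206.1°, groundspeed=200.4 kt
Leg 2: heading=165.0°, groundspeed=195.6 kt
Leg 3: heading=48.3°, groundspeed=224.5 kt
Leg 4: heading=234.6°, groundspeed=208.4 kt

Leg 1: desired track 209.6°; wind correction -3.5° → command heading 206.1°, groundspeed 200.4 kt
Leg 2: desired track 164.8°; wind correction +0.2° → command heading 165.0°, groundspeed 195.6 kt
Leg 3: desired track 44.0°; wind correction +4.3° → command heading 48.3°, groundspeed 224.5 kt
Leg 4: desired track 239.5°; wind correction -4.9° → command heading 234.6°, groundspeed 208.4 kt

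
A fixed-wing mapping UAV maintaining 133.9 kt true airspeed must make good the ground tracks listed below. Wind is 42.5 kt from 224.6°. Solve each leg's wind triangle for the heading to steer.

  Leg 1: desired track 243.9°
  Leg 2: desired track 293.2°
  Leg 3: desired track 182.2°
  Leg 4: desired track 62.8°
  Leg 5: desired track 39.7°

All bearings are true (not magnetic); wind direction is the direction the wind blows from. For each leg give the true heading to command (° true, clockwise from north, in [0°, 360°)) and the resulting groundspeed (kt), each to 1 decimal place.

Leg 1: desired track 243.9°; wind correction -6.0° → command heading 237.9°, groundspeed 93.0 kt
Leg 2: desired track 293.2°; wind correction -17.2° → command heading 276.0°, groundspeed 112.4 kt
Leg 3: desired track 182.2°; wind correction +12.4° → command heading 194.6°, groundspeed 99.4 kt
Leg 4: desired track 62.8°; wind correction +5.7° → command heading 68.5°, groundspeed 173.6 kt
Leg 5: desired track 39.7°; wind correction -1.6° → command heading 38.1°, groundspeed 176.2 kt

Leg 1: heading=237.9°, groundspeed=93.0 kt
Leg 2: heading=276.0°, groundspeed=112.4 kt
Leg 3: heading=194.6°, groundspeed=99.4 kt
Leg 4: heading=68.5°, groundspeed=173.6 kt
Leg 5: heading=38.1°, groundspeed=176.2 kt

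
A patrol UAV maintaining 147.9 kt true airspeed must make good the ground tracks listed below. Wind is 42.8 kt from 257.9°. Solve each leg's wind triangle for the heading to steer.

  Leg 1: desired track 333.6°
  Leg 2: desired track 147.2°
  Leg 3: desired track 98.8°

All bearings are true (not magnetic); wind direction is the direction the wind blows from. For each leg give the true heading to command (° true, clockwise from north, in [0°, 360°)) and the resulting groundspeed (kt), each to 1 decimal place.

Leg 1: heading=317.3°, groundspeed=131.4 kt
Leg 2: heading=162.9°, groundspeed=157.5 kt
Leg 3: heading=104.7°, groundspeed=187.1 kt

Leg 1: desired track 333.6°; wind correction -16.3° → command heading 317.3°, groundspeed 131.4 kt
Leg 2: desired track 147.2°; wind correction +15.7° → command heading 162.9°, groundspeed 157.5 kt
Leg 3: desired track 98.8°; wind correction +5.9° → command heading 104.7°, groundspeed 187.1 kt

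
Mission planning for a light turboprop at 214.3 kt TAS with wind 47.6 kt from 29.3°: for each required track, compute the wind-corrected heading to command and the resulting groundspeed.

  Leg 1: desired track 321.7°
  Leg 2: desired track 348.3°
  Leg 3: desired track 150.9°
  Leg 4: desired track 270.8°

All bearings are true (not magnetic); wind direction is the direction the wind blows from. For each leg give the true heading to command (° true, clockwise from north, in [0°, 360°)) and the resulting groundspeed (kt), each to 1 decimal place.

Leg 1: heading=333.6°, groundspeed=191.6 kt
Leg 2: heading=356.7°, groundspeed=176.1 kt
Leg 3: heading=140.0°, groundspeed=235.4 kt
Leg 4: heading=282.1°, groundspeed=232.9 kt

Leg 1: desired track 321.7°; wind correction +11.9° → command heading 333.6°, groundspeed 191.6 kt
Leg 2: desired track 348.3°; wind correction +8.4° → command heading 356.7°, groundspeed 176.1 kt
Leg 3: desired track 150.9°; wind correction -10.9° → command heading 140.0°, groundspeed 235.4 kt
Leg 4: desired track 270.8°; wind correction +11.3° → command heading 282.1°, groundspeed 232.9 kt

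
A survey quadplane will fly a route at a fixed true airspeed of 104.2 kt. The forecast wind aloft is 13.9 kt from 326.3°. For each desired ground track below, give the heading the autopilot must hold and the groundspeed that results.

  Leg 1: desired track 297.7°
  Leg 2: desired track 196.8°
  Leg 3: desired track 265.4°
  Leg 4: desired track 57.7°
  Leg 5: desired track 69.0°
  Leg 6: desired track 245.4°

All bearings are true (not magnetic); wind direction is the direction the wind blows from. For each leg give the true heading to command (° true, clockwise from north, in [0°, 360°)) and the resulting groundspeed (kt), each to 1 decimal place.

Leg 1: desired track 297.7°; wind correction +3.7° → command heading 301.4°, groundspeed 91.8 kt
Leg 2: desired track 196.8°; wind correction +5.9° → command heading 202.7°, groundspeed 112.5 kt
Leg 3: desired track 265.4°; wind correction +6.7° → command heading 272.1°, groundspeed 96.7 kt
Leg 4: desired track 57.7°; wind correction -7.7° → command heading 50.0°, groundspeed 103.6 kt
Leg 5: desired track 69.0°; wind correction -7.5° → command heading 61.5°, groundspeed 106.4 kt
Leg 6: desired track 245.4°; wind correction +7.6° → command heading 253.0°, groundspeed 101.1 kt

Leg 1: heading=301.4°, groundspeed=91.8 kt
Leg 2: heading=202.7°, groundspeed=112.5 kt
Leg 3: heading=272.1°, groundspeed=96.7 kt
Leg 4: heading=50.0°, groundspeed=103.6 kt
Leg 5: heading=61.5°, groundspeed=106.4 kt
Leg 6: heading=253.0°, groundspeed=101.1 kt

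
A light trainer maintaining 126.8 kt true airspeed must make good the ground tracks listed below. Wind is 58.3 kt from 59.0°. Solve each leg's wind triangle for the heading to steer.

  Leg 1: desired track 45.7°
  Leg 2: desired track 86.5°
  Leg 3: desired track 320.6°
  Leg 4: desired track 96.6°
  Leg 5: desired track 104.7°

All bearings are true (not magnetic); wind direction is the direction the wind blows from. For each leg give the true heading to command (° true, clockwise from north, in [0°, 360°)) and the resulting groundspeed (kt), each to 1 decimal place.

Leg 1: heading=51.8°, groundspeed=69.4 kt
Leg 2: heading=74.2°, groundspeed=72.2 kt
Leg 3: heading=347.7°, groundspeed=121.4 kt
Leg 4: heading=80.3°, groundspeed=75.5 kt
Leg 5: heading=85.5°, groundspeed=79.0 kt

Leg 1: desired track 45.7°; wind correction +6.1° → command heading 51.8°, groundspeed 69.4 kt
Leg 2: desired track 86.5°; wind correction -12.3° → command heading 74.2°, groundspeed 72.2 kt
Leg 3: desired track 320.6°; wind correction +27.1° → command heading 347.7°, groundspeed 121.4 kt
Leg 4: desired track 96.6°; wind correction -16.3° → command heading 80.3°, groundspeed 75.5 kt
Leg 5: desired track 104.7°; wind correction -19.2° → command heading 85.5°, groundspeed 79.0 kt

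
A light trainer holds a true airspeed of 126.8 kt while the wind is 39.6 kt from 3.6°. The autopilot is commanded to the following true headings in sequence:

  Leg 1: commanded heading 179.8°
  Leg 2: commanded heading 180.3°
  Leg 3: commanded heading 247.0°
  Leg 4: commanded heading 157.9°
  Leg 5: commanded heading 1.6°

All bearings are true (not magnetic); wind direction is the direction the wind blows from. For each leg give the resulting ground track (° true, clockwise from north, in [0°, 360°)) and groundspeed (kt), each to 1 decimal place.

Leg 1: track=180.7°, groundspeed=166.3 kt
Leg 2: track=181.1°, groundspeed=166.3 kt
Leg 3: track=233.2°, groundspeed=148.8 kt
Leg 4: track=163.9°, groundspeed=163.4 kt
Leg 5: track=0.7°, groundspeed=87.2 kt

Leg 1: heading 179.8°; drift +0.9° → track 180.7°, groundspeed 166.3 kt
Leg 2: heading 180.3°; drift +0.8° → track 181.1°, groundspeed 166.3 kt
Leg 3: heading 247.0°; drift -13.8° → track 233.2°, groundspeed 148.8 kt
Leg 4: heading 157.9°; drift +6.0° → track 163.9°, groundspeed 163.4 kt
Leg 5: heading 1.6°; drift -0.9° → track 0.7°, groundspeed 87.2 kt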